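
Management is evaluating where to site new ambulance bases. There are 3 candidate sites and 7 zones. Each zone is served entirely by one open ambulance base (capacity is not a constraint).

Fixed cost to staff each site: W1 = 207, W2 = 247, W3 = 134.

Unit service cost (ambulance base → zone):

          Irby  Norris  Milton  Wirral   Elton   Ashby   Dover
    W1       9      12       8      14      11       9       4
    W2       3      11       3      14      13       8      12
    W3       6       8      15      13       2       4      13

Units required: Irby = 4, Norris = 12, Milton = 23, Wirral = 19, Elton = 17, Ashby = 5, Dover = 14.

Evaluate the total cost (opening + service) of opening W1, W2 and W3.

Each zone is assigned to its cheapest site among the open ones.
{W1, W2, W3}: Irby→W2 3·4=12, Norris→W3 8·12=96, Milton→W2 3·23=69, Wirral→W3 13·19=247, Elton→W3 2·17=34, Ashby→W3 4·5=20, Dover→W1 4·14=56. Service 534; fixed 588; total 1122.

Total cost: 1122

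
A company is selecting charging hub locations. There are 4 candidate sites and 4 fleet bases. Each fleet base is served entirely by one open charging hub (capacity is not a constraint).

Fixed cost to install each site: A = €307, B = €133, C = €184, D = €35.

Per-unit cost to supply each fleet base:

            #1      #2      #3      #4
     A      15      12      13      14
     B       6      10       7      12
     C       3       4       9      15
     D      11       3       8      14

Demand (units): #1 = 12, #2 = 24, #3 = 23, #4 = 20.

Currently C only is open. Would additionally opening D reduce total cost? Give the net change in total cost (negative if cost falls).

Yes — net change −32 (cost falls by 32).

Current service cost with {C}: 639.
Adding D: each fleet base re-picks its cheapest; new service cost 572, saving 67.
Extra fixed cost: 35. Net change = 35 − 67 = -32.
(Totals: 823 → 791.)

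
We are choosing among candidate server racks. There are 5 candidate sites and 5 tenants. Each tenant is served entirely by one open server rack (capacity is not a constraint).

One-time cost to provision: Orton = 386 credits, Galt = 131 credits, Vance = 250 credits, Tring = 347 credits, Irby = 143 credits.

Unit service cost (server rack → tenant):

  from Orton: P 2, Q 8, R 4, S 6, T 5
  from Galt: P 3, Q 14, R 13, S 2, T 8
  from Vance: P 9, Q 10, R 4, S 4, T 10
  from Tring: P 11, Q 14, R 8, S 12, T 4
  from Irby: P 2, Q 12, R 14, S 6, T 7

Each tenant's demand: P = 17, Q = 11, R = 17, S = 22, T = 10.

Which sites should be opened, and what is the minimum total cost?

For any fixed open set, each tenant goes to its cheapest open site; total = fixed + service.
{Galt}: P→Galt 3·17=51, Q→Galt 14·11=154, R→Galt 13·17=221, S→Galt 2·22=44, T→Galt 8·10=80. Service 550; fixed 131; total 681.
{Galt, Vance}: P→Galt 3·17=51, Q→Vance 10·11=110, R→Vance 4·17=68, S→Galt 2·22=44, T→Galt 8·10=80. Service 353; fixed 381; total 734.
{Irby}: service 606 + fixed 143 = 749
{Orton, Galt, Vance, Tring, Irby}: P→Orton 2·17=34, Q→Orton 8·11=88, R→Orton 4·17=68, S→Galt 2·22=44, T→Tring 4·10=40. Service 274; fixed 1257; total 1531.
No other subset beats 681.

Open Galt only; minimum total cost 681.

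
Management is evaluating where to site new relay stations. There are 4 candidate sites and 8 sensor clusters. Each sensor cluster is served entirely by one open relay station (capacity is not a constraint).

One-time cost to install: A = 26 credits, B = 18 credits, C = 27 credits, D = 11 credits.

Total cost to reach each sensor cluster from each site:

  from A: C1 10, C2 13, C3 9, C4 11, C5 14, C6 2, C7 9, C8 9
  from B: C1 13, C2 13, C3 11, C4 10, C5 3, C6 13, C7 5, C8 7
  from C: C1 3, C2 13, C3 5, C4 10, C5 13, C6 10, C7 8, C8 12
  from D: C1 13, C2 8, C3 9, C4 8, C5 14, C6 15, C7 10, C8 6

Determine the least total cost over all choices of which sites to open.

Minimum total cost: 93

For any fixed open set, each sensor cluster goes to its cheapest open site; total = fixed + service.
{B}: C1→B 13, C2→B 13, C3→B 11, C4→B 10, C5→B 3, C6→B 13, C7→B 5, C8→B 7. Service 75; fixed 18; total 93.
{B, D}: service 65 + fixed 29 = 94
{D}: service 83 + fixed 11 = 94
{A, B, C, D}: service 40 + fixed 82 = 122
No other subset beats 93.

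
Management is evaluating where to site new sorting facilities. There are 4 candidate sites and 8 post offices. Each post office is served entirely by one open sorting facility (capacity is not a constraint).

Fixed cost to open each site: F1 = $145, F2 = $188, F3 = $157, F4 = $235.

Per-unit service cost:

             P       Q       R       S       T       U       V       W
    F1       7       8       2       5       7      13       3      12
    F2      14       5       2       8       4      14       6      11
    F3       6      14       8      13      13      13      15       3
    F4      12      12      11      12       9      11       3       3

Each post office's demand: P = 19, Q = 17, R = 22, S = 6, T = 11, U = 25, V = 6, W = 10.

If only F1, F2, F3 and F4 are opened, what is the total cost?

Total cost: 1365

Each post office is assigned to its cheapest site among the open ones.
{F1, F2, F3, F4}: P→F3 6·19=114, Q→F2 5·17=85, R→F1 2·22=44, S→F1 5·6=30, T→F2 4·11=44, U→F4 11·25=275, V→F1 3·6=18, W→F3 3·10=30. Service 640; fixed 725; total 1365.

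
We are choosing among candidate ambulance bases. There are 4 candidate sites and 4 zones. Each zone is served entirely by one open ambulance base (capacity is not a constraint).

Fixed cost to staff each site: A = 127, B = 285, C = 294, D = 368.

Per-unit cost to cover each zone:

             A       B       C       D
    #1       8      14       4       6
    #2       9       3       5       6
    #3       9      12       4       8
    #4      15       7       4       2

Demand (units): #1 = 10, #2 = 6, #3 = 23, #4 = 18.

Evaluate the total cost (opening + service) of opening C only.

Each zone is assigned to its cheapest site among the open ones.
{C}: #1→C 4·10=40, #2→C 5·6=30, #3→C 4·23=92, #4→C 4·18=72. Service 234; fixed 294; total 528.

Total cost: 528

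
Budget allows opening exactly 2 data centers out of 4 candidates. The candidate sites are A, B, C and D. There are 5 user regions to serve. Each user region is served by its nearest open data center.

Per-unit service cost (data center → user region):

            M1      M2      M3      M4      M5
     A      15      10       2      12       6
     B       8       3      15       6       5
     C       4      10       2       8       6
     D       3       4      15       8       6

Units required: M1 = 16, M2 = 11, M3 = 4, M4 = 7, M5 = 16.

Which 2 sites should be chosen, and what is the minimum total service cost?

With exactly 2 open, each user region uses its cheapest among the chosen.
{B, C}: M1→C 4·16=64, M2→B 3·11=33, M3→C 2·4=8, M4→B 6·7=42, M5→B 5·16=80. Service cost 227.
{A, D}: service cost 252
{C, D}: service cost 252
Among all 6 size-2 choices, {B, C} is lowest.

Choose B and C; total service cost 227.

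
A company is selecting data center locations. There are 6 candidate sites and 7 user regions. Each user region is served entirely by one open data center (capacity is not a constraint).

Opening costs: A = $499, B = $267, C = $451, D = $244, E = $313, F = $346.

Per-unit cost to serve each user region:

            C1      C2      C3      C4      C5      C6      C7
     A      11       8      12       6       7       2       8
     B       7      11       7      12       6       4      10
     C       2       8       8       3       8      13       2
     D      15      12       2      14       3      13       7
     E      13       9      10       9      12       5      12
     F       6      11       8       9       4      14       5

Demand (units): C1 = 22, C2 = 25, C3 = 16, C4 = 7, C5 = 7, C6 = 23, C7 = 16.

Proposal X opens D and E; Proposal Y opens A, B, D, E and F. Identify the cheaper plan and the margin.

Proposal X is cheaper by 811.

Proposal X: {D, E}: C1→E 13·22=286, C2→E 9·25=225, C3→D 2·16=32, C4→E 9·7=63, C5→D 3·7=21, C6→E 5·23=115, C7→D 7·16=112. Service 854; fixed 557; total 1411.
Proposal Y: {A, B, D, E, F}: C1→F 6·22=132, C2→A 8·25=200, C3→D 2·16=32, C4→A 6·7=42, C5→D 3·7=21, C6→A 2·23=46, C7→F 5·16=80. Service 553; fixed 1669; total 2222.
Difference: |1411 − 2222| = 811.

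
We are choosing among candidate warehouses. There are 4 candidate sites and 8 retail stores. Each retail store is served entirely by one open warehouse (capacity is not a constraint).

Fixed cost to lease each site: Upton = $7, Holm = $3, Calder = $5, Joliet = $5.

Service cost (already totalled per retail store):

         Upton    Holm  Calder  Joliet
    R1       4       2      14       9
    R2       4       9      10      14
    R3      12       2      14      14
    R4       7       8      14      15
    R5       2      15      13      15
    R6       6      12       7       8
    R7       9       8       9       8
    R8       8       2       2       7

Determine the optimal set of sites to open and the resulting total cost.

Open Upton and Holm; minimum total cost 43.

For any fixed open set, each retail store goes to its cheapest open site; total = fixed + service.
{Upton, Holm}: R1→Holm 2, R2→Upton 4, R3→Holm 2, R4→Upton 7, R5→Upton 2, R6→Upton 6, R7→Holm 8, R8→Holm 2. Service 33; fixed 10; total 43.
{Upton, Holm, Calder}: service 33 + fixed 15 = 48
{Upton, Holm, Joliet}: R1→Holm 2, R2→Upton 4, R3→Holm 2, R4→Upton 7, R5→Upton 2, R6→Upton 6, R7→Holm 8, R8→Holm 2. Service 33; fixed 15; total 48.
{Upton, Holm, Calder, Joliet}: service 33 + fixed 20 = 53
No other subset beats 43.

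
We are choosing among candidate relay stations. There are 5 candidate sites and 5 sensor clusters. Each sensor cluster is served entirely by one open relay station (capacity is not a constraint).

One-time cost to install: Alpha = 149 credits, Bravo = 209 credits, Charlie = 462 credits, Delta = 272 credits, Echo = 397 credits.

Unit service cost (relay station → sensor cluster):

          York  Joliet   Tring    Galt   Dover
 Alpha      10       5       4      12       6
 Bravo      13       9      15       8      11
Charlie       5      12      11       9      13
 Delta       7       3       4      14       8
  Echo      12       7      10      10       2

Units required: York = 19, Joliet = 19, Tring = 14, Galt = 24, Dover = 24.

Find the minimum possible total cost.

For any fixed open set, each sensor cluster goes to its cheapest open site; total = fixed + service.
{Alpha}: York→Alpha 10·19=190, Joliet→Alpha 5·19=95, Tring→Alpha 4·14=56, Galt→Alpha 12·24=288, Dover→Alpha 6·24=144. Service 773; fixed 149; total 922.
{Alpha, Bravo}: service 677 + fixed 358 = 1035
{Delta}: York→Delta 7·19=133, Joliet→Delta 3·19=57, Tring→Delta 4·14=56, Galt→Delta 14·24=336, Dover→Delta 8·24=192. Service 774; fixed 272; total 1046.
{Alpha, Bravo, Charlie, Delta, Echo}: York→Charlie 5·19=95, Joliet→Delta 3·19=57, Tring→Alpha 4·14=56, Galt→Bravo 8·24=192, Dover→Echo 2·24=48. Service 448; fixed 1489; total 1937.
No other subset beats 922.

Minimum total cost: 922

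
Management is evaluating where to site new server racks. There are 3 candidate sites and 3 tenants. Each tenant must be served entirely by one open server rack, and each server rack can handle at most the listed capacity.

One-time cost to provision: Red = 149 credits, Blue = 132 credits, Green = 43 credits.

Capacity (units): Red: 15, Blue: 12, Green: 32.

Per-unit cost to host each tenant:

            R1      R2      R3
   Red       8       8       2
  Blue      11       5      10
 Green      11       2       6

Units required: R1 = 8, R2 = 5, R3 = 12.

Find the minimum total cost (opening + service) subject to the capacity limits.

Open {Green}: R1→Green 11·8=88, R2→Green 2·5=10, R3→Green 6·12=72.
Loads: Green carries 25/32. Service 170; fixed 43; total 213.
Next best feasible plan costs 314.

Minimum total cost: 213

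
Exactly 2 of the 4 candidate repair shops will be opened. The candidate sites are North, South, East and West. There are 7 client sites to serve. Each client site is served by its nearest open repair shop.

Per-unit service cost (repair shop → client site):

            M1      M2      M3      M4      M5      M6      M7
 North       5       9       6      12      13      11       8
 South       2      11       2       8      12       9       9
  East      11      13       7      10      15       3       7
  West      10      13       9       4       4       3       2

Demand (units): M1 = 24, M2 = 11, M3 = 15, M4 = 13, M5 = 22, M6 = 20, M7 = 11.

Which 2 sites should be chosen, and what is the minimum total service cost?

Choose South and West; total service cost 421.

With exactly 2 open, each client site uses its cheapest among the chosen.
{South, West}: M1→South 2·24=48, M2→South 11·11=121, M3→South 2·15=30, M4→West 4·13=52, M5→West 4·22=88, M6→West 3·20=60, M7→West 2·11=22. Service cost 421.
{North, West}: service cost 531
{South, East}: service cost 704
Among all 6 size-2 choices, {South, West} is lowest.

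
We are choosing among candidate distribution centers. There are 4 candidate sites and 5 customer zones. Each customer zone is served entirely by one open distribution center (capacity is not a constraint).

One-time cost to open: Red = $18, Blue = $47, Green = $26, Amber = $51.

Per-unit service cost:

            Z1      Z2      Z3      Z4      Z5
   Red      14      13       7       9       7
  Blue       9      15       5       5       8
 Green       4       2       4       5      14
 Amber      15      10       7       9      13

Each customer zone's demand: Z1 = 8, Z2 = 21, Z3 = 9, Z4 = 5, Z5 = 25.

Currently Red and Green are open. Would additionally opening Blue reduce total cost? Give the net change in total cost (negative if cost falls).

No — net change +47 (cost rises by 47).

Current service cost with {Red, Green}: 310.
Adding Blue: each customer zone re-picks its cheapest; new service cost 310, saving 0.
Extra fixed cost: 47. Net change = 47 − 0 = 47.
(Totals: 354 → 401.)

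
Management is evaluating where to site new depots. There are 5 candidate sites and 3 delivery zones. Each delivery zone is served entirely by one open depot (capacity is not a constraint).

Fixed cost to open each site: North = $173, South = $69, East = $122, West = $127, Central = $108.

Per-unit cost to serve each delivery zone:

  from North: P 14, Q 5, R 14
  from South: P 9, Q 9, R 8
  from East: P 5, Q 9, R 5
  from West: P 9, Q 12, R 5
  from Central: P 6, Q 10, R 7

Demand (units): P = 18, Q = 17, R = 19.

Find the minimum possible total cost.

Minimum total cost: 460

For any fixed open set, each delivery zone goes to its cheapest open site; total = fixed + service.
{East}: P→East 5·18=90, Q→East 9·17=153, R→East 5·19=95. Service 338; fixed 122; total 460.
{Central}: P→Central 6·18=108, Q→Central 10·17=170, R→Central 7·19=133. Service 411; fixed 108; total 519.
{South, East}: service 338 + fixed 191 = 529
{North, South, East, West, Central}: service 270 + fixed 599 = 869
No other subset beats 460.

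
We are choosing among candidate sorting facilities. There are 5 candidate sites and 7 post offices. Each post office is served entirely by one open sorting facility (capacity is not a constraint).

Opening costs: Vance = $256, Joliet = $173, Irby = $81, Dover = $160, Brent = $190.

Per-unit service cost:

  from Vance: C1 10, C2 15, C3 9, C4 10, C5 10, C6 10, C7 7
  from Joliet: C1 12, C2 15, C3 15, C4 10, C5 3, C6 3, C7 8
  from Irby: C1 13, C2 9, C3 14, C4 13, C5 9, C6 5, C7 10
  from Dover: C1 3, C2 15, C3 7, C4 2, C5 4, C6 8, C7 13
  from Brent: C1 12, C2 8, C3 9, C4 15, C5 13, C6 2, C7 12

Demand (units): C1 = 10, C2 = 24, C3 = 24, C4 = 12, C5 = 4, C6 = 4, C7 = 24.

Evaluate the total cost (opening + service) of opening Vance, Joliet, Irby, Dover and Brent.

Each post office is assigned to its cheapest site among the open ones.
{Vance, Joliet, Irby, Dover, Brent}: C1→Dover 3·10=30, C2→Brent 8·24=192, C3→Dover 7·24=168, C4→Dover 2·12=24, C5→Joliet 3·4=12, C6→Brent 2·4=8, C7→Vance 7·24=168. Service 602; fixed 860; total 1462.

Total cost: 1462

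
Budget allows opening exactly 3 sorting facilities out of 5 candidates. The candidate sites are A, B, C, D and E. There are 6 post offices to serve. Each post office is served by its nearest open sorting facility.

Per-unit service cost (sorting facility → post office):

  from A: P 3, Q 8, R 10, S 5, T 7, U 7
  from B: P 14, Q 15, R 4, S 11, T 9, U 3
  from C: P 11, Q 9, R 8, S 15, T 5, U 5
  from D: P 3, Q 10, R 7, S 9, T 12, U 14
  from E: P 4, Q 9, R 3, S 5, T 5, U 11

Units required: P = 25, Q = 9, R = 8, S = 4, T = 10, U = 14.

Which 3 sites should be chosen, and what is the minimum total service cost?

Choose A, B and E; total service cost 283.

With exactly 3 open, each post office uses its cheapest among the chosen.
{A, B, E}: P→A 3·25=75, Q→A 8·9=72, R→E 3·8=24, S→A 5·4=20, T→E 5·10=50, U→B 3·14=42. Service cost 283.
{A, B, C}: service cost 291
{B, D, E}: service cost 292
Among all 10 size-3 choices, {A, B, E} is lowest.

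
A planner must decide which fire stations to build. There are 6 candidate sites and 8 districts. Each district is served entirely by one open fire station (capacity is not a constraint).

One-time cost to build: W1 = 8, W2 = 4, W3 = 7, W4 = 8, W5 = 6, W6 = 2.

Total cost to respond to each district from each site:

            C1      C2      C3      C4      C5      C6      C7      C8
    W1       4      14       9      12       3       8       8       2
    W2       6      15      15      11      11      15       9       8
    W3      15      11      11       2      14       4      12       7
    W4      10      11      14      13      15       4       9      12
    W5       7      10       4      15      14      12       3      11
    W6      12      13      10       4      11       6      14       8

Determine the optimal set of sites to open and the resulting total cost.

For any fixed open set, each district goes to its cheapest open site; total = fixed + service.
{W1, W5, W6}: C1→W1 4, C2→W5 10, C3→W5 4, C4→W6 4, C5→W1 3, C6→W6 6, C7→W5 3, C8→W1 2. Service 36; fixed 16; total 52.
{W1, W3, W5}: service 32 + fixed 21 = 53
{W1, W3, W5, W6}: service 32 + fixed 23 = 55
{W1, W2, W3, W4, W5, W6}: C1→W1 4, C2→W5 10, C3→W5 4, C4→W3 2, C5→W1 3, C6→W3 4, C7→W5 3, C8→W1 2. Service 32; fixed 35; total 67.
No other subset beats 52.

Open W1, W5 and W6; minimum total cost 52.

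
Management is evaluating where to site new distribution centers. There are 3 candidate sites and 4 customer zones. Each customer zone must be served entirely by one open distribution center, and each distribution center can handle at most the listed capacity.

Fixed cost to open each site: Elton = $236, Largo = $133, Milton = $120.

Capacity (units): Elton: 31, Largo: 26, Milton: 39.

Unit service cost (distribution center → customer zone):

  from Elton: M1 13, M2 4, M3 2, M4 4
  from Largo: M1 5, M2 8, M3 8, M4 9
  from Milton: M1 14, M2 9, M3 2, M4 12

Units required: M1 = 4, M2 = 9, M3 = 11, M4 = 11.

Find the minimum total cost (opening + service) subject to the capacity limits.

Open {Milton}: M1→Milton 14·4=56, M2→Milton 9·9=81, M3→Milton 2·11=22, M4→Milton 12·11=132.
Loads: Milton carries 35/39. Service 291; fixed 120; total 411.
Next best feasible plan costs 466.

Minimum total cost: 411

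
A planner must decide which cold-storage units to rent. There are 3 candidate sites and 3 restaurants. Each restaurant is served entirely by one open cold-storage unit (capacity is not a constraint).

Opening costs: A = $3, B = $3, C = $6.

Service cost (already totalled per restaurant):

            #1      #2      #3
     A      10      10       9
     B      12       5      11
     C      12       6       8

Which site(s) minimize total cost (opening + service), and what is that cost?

Open A and B; minimum total cost 30.

For any fixed open set, each restaurant goes to its cheapest open site; total = fixed + service.
{A, B}: #1→A 10, #2→B 5, #3→A 9. Service 24; fixed 6; total 30.
{B}: #1→B 12, #2→B 5, #3→B 11. Service 28; fixed 3; total 31.
{A}: #1→A 10, #2→A 10, #3→A 9. Service 29; fixed 3; total 32.
{A, B, C}: #1→A 10, #2→B 5, #3→C 8. Service 23; fixed 12; total 35.
No other subset beats 30.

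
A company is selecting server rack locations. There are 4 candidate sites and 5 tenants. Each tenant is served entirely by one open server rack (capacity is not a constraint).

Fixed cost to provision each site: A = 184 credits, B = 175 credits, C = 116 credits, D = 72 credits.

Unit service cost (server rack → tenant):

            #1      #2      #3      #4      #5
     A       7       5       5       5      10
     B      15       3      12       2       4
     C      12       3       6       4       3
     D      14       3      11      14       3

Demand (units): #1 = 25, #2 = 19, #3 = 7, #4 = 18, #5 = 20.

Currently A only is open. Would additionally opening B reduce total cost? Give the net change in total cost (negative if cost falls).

Yes — net change −37 (cost falls by 37).

Current service cost with {A}: 595.
Adding B: each tenant re-picks its cheapest; new service cost 383, saving 212.
Extra fixed cost: 175. Net change = 175 − 212 = -37.
(Totals: 779 → 742.)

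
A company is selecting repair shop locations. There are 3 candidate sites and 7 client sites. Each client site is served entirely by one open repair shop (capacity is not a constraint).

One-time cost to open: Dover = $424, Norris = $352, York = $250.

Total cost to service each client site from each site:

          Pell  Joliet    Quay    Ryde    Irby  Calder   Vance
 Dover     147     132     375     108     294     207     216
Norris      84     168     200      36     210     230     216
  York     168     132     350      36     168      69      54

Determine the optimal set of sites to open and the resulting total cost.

Open York only; minimum total cost 1227.

For any fixed open set, each client site goes to its cheapest open site; total = fixed + service.
{York}: Pell→York 168, Joliet→York 132, Quay→York 350, Ryde→York 36, Irby→York 168, Calder→York 69, Vance→York 54. Service 977; fixed 250; total 1227.
{Norris, York}: service 743 + fixed 602 = 1345
{Norris}: service 1144 + fixed 352 = 1496
{Dover, Norris, York}: Pell→Norris 84, Joliet→Dover 132, Quay→Norris 200, Ryde→Norris 36, Irby→York 168, Calder→York 69, Vance→York 54. Service 743; fixed 1026; total 1769.
(All 7 nonempty subsets were checked; York only is lowest.)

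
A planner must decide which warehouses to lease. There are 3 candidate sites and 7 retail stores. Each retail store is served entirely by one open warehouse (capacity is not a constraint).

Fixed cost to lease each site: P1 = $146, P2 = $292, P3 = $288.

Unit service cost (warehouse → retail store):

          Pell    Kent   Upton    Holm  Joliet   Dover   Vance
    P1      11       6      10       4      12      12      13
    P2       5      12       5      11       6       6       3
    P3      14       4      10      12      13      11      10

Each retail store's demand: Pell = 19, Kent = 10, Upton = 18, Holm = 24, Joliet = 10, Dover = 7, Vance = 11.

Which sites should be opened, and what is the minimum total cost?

For any fixed open set, each retail store goes to its cheapest open site; total = fixed + service.
{P1, P2}: Pell→P2 5·19=95, Kent→P1 6·10=60, Upton→P2 5·18=90, Holm→P1 4·24=96, Joliet→P2 6·10=60, Dover→P2 6·7=42, Vance→P2 3·11=33. Service 476; fixed 438; total 914.
{P2}: service 704 + fixed 292 = 996
{P1}: service 892 + fixed 146 = 1038
{P1, P2, P3}: service 456 + fixed 726 = 1182
No other subset beats 914.

Open P1 and P2; minimum total cost 914.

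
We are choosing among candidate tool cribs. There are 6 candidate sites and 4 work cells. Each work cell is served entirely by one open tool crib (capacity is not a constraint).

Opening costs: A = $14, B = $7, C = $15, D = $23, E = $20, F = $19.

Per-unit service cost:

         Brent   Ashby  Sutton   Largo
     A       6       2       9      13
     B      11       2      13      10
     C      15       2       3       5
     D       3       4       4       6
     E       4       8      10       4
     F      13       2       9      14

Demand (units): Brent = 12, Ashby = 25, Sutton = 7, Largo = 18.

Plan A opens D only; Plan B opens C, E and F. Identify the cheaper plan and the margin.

Plan A: {D}: Brent→D 3·12=36, Ashby→D 4·25=100, Sutton→D 4·7=28, Largo→D 6·18=108. Service 272; fixed 23; total 295.
Plan B: {C, E, F}: Brent→E 4·12=48, Ashby→C 2·25=50, Sutton→C 3·7=21, Largo→E 4·18=72. Service 191; fixed 54; total 245.
Difference: |295 − 245| = 50.

Plan B is cheaper by 50.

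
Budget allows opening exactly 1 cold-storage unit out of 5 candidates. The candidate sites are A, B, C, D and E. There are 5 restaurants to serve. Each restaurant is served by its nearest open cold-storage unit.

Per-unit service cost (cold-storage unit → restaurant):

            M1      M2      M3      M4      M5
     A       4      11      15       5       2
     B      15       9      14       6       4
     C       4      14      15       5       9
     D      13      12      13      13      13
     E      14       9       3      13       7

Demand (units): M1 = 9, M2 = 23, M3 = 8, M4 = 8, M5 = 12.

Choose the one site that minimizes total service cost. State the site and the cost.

Choose A only; total service cost 473.

With exactly 1 open, each restaurant uses its cheapest among the chosen.
{A}: M1→A 4·9=36, M2→A 11·23=253, M3→A 15·8=120, M4→A 5·8=40, M5→A 2·12=24. Service cost 473.
{E}: service cost 545
{B}: service cost 550
Among all 5 size-1 choices, {A} is lowest.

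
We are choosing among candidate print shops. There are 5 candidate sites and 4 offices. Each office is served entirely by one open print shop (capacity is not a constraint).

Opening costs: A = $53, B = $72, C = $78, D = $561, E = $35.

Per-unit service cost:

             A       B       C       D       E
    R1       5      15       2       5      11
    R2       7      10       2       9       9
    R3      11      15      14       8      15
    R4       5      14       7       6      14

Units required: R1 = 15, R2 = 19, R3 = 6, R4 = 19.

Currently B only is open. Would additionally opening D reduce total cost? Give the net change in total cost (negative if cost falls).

No — net change +198 (cost rises by 198).

Current service cost with {B}: 771.
Adding D: each office re-picks its cheapest; new service cost 408, saving 363.
Extra fixed cost: 561. Net change = 561 − 363 = 198.
(Totals: 843 → 1041.)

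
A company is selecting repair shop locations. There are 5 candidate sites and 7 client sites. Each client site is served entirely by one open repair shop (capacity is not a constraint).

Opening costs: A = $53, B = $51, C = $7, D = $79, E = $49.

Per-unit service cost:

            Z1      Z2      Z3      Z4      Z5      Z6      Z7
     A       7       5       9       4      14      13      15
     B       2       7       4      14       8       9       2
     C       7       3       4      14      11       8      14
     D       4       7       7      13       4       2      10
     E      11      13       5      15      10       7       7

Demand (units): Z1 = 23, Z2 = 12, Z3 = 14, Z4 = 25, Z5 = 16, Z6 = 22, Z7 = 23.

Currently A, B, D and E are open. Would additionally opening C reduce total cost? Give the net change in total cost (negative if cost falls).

Yes — net change −17 (cost falls by 17).

Current service cost with {A, B, D, E}: 416.
Adding C: each client site re-picks its cheapest; new service cost 392, saving 24.
Extra fixed cost: 7. Net change = 7 − 24 = -17.
(Totals: 648 → 631.)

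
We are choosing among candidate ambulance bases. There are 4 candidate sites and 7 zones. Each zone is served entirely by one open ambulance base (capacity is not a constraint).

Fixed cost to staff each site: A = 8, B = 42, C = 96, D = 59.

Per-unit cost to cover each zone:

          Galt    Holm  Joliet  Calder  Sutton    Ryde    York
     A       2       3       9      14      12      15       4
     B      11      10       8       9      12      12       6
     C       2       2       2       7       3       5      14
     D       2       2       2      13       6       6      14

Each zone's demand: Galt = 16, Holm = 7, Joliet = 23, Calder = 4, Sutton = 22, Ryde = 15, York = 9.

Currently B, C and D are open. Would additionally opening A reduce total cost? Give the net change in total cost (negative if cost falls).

Current service cost with {B, C, D}: 315.
Adding A: each zone re-picks its cheapest; new service cost 297, saving 18.
Extra fixed cost: 8. Net change = 8 − 18 = -10.
(Totals: 512 → 502.)

Yes — net change −10 (cost falls by 10).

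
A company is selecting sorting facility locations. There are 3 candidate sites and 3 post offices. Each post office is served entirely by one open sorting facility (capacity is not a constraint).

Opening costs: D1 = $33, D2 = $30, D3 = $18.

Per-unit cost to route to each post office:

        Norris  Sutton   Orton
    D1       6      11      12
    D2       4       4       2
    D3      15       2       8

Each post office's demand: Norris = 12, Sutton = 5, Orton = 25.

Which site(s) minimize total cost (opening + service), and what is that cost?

Open D2 only; minimum total cost 148.

For any fixed open set, each post office goes to its cheapest open site; total = fixed + service.
{D2}: Norris→D2 4·12=48, Sutton→D2 4·5=20, Orton→D2 2·25=50. Service 118; fixed 30; total 148.
{D2, D3}: service 108 + fixed 48 = 156
{D1, D2}: service 118 + fixed 63 = 181
{D1, D2, D3}: Norris→D2 4·12=48, Sutton→D3 2·5=10, Orton→D2 2·25=50. Service 108; fixed 81; total 189.
(All 7 nonempty subsets were checked; D2 only is lowest.)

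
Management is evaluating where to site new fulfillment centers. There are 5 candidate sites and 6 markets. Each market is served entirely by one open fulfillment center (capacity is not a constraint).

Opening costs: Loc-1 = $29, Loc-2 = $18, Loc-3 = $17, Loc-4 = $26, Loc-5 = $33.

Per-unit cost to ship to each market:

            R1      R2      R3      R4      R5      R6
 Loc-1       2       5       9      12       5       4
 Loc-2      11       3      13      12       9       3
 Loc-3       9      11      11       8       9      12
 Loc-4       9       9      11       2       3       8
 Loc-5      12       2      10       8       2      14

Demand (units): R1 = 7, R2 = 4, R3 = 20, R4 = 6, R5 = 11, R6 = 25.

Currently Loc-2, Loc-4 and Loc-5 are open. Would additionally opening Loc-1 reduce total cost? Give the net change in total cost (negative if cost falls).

Yes — net change −40 (cost falls by 40).

Current service cost with {Loc-2, Loc-4, Loc-5}: 380.
Adding Loc-1: each market re-picks its cheapest; new service cost 311, saving 69.
Extra fixed cost: 29. Net change = 29 − 69 = -40.
(Totals: 457 → 417.)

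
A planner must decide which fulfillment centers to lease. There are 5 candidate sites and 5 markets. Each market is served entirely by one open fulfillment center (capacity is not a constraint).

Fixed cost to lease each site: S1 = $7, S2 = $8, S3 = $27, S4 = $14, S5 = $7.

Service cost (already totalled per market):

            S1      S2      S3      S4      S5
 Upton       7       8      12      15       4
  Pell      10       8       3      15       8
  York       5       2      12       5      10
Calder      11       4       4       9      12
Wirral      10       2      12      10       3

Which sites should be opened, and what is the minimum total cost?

For any fixed open set, each market goes to its cheapest open site; total = fixed + service.
{S2}: Upton→S2 8, Pell→S2 8, York→S2 2, Calder→S2 4, Wirral→S2 2. Service 24; fixed 8; total 32.
{S2, S5}: service 20 + fixed 15 = 35
{S1, S2}: service 23 + fixed 15 = 38
{S1, S2, S3, S4, S5}: service 15 + fixed 63 = 78
No other subset beats 32.

Open S2 only; minimum total cost 32.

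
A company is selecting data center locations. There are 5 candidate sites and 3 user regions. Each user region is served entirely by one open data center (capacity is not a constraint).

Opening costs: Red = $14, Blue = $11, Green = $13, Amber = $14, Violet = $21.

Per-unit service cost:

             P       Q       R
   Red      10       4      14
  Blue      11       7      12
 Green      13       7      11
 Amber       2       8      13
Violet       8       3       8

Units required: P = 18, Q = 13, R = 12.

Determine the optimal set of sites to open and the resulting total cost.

Open Amber and Violet; minimum total cost 206.

For any fixed open set, each user region goes to its cheapest open site; total = fixed + service.
{Amber, Violet}: P→Amber 2·18=36, Q→Violet 3·13=39, R→Violet 8·12=96. Service 171; fixed 35; total 206.
{Blue, Amber, Violet}: service 171 + fixed 46 = 217
{Green, Amber, Violet}: P→Amber 2·18=36, Q→Violet 3·13=39, R→Violet 8·12=96. Service 171; fixed 48; total 219.
{Red, Blue, Green, Amber, Violet}: P→Amber 2·18=36, Q→Violet 3·13=39, R→Violet 8·12=96. Service 171; fixed 73; total 244.
No other subset beats 206.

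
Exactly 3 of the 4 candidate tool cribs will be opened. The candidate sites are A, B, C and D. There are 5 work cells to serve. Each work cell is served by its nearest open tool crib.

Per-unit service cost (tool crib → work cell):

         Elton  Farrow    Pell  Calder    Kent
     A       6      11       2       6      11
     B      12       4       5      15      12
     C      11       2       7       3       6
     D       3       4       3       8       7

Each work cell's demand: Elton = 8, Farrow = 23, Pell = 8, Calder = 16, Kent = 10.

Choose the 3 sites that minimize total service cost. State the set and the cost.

Choose A, C and D; total service cost 194.

With exactly 3 open, each work cell uses its cheapest among the chosen.
{A, C, D}: Elton→D 3·8=24, Farrow→C 2·23=46, Pell→A 2·8=16, Calder→C 3·16=48, Kent→C 6·10=60. Service cost 194.
{B, C, D}: service cost 202
{A, B, C}: service cost 218
Among all 4 size-3 choices, {A, C, D} is lowest.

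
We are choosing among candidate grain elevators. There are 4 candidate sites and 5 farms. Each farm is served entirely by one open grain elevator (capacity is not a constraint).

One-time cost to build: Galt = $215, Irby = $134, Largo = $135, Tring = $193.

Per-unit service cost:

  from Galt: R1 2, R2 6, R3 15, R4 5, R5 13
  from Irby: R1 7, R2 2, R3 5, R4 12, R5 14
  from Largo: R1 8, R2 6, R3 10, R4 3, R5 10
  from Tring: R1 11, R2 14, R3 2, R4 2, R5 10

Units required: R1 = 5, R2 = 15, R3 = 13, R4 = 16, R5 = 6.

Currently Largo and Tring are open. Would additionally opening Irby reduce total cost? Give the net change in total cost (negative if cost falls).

Current service cost with {Largo, Tring}: 248.
Adding Irby: each farm re-picks its cheapest; new service cost 183, saving 65.
Extra fixed cost: 134. Net change = 134 − 65 = 69.
(Totals: 576 → 645.)

No — net change +69 (cost rises by 69).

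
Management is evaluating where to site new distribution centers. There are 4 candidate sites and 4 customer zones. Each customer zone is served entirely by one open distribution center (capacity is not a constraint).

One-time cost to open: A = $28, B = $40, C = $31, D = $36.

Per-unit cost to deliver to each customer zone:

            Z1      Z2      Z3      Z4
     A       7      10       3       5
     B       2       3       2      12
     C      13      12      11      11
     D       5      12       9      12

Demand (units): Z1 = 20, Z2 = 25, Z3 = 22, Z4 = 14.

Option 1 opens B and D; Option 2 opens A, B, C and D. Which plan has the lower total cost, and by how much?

Option 1: {B, D}: Z1→B 2·20=40, Z2→B 3·25=75, Z3→B 2·22=44, Z4→B 12·14=168. Service 327; fixed 76; total 403.
Option 2: {A, B, C, D}: Z1→B 2·20=40, Z2→B 3·25=75, Z3→B 2·22=44, Z4→A 5·14=70. Service 229; fixed 135; total 364.
Difference: |403 − 364| = 39.

Option 2 is cheaper by 39.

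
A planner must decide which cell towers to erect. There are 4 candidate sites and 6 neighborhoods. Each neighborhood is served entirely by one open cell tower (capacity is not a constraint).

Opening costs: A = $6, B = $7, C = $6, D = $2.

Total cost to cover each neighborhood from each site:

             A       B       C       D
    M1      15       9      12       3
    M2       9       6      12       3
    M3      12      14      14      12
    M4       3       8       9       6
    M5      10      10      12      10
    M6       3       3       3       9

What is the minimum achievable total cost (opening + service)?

Minimum total cost: 42

For any fixed open set, each neighborhood goes to its cheapest open site; total = fixed + service.
{A, D}: M1→D 3, M2→D 3, M3→A 12, M4→A 3, M5→A 10, M6→A 3. Service 34; fixed 8; total 42.
{C, D}: service 37 + fixed 8 = 45
{D}: service 43 + fixed 2 = 45
{A, B, C, D}: M1→D 3, M2→D 3, M3→A 12, M4→A 3, M5→A 10, M6→A 3. Service 34; fixed 21; total 55.
No other subset beats 42.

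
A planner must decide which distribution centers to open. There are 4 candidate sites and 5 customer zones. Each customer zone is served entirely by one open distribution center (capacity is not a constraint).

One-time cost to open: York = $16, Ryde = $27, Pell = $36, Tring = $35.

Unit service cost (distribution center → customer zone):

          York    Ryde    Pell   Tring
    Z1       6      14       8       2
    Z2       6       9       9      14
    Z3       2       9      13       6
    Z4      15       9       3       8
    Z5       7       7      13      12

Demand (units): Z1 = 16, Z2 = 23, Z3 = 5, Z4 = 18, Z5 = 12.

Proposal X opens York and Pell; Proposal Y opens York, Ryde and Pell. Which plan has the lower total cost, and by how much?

Proposal X is cheaper by 27.

Proposal X: {York, Pell}: Z1→York 6·16=96, Z2→York 6·23=138, Z3→York 2·5=10, Z4→Pell 3·18=54, Z5→York 7·12=84. Service 382; fixed 52; total 434.
Proposal Y: {York, Ryde, Pell}: Z1→York 6·16=96, Z2→York 6·23=138, Z3→York 2·5=10, Z4→Pell 3·18=54, Z5→York 7·12=84. Service 382; fixed 79; total 461.
Difference: |434 − 461| = 27.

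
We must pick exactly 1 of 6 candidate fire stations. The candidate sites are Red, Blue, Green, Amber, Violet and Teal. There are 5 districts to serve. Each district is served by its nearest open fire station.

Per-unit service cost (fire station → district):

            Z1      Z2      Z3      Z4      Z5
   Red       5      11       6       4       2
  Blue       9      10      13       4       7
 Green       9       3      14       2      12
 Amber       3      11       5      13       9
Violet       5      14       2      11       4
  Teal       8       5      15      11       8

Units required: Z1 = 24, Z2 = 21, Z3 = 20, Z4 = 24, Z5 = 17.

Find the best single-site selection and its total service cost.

With exactly 1 open, each district uses its cheapest among the chosen.
{Red}: Z1→Red 5·24=120, Z2→Red 11·21=231, Z3→Red 6·20=120, Z4→Red 4·24=96, Z5→Red 2·17=34. Service cost 601.
{Violet}: service cost 786
{Green}: service cost 811
Among all 6 size-1 choices, {Red} is lowest.

Choose Red only; total service cost 601.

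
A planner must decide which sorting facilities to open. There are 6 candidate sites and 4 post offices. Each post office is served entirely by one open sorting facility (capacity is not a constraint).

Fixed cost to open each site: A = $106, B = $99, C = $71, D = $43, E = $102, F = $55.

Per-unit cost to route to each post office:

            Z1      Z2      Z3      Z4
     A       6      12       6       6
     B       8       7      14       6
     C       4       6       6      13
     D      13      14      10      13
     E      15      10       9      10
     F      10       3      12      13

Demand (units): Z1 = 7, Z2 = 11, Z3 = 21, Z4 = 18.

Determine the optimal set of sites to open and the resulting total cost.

Open A and F; minimum total cost 470.

For any fixed open set, each post office goes to its cheapest open site; total = fixed + service.
{A, F}: Z1→A 6·7=42, Z2→F 3·11=33, Z3→A 6·21=126, Z4→A 6·18=108. Service 309; fixed 161; total 470.
{B, C}: service 328 + fixed 170 = 498
{A, C}: service 328 + fixed 177 = 505
{A, B, C, D, E, F}: Z1→C 4·7=28, Z2→F 3·11=33, Z3→A 6·21=126, Z4→A 6·18=108. Service 295; fixed 476; total 771.
No other subset beats 470.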